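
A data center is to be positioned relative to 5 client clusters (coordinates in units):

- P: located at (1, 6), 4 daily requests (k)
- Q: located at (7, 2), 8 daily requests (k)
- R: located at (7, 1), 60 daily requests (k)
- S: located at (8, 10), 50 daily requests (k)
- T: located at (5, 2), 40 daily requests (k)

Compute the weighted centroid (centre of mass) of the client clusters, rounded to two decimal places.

The minimiser of Σwᵢ‖p−pᵢ‖² is the weighted centroid p* = (Σwᵢpᵢ)/(Σwᵢ).
Σwᵢ = 162.
Σwᵢxᵢ = 4·1 + 8·7 + 60·7 + 50·8 + 40·5 = 1080.
Σwᵢyᵢ = 4·6 + 8·2 + 60·1 + 50·10 + 40·2 = 680.
x* = 1080/162 = 6.67, y* = 680/162 = 4.20.

(6.67, 4.20)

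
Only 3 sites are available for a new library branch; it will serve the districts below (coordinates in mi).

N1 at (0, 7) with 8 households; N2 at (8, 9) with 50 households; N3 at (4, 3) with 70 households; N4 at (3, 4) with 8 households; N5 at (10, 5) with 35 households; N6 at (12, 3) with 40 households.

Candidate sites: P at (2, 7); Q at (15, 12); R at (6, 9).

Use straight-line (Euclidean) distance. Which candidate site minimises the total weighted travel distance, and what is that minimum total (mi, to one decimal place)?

R, total 1177.4 mi

Total weighted distance at each candidate:
  P (2, 7): total = 1390.0
  Q (15, 12): total = 2298.1
  R (6, 9): total = 1177.4
Minimum is at R with total 1177.4 mi.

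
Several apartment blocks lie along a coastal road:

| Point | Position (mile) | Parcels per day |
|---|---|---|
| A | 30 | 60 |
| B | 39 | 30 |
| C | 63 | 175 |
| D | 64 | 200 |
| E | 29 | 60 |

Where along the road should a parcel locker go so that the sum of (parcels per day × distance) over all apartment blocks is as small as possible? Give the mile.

x = 63

For a sum of weighted absolute distances on a line, the optimum is the weighted median (not the mean). Total weight W = 525; half-weight = 262.5.
Sort by position and accumulate weight:
  mile 29 (E, w=60) → cum 60
  mile 30 (A, w=60) → cum 120
  mile 39 (B, w=30) → cum 150
  mile 63 (C, w=175) → cum 325  ≥ 262.5 → median here
  mile 64 (D, w=200) → cum 525
Optimal location: mile 63.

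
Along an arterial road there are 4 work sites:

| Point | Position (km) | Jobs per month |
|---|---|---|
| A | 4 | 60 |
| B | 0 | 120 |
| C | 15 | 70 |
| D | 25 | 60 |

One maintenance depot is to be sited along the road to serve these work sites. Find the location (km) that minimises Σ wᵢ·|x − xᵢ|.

x = 4

For a sum of weighted absolute distances on a line, the optimum is the weighted median (not the mean). Total weight W = 310; half-weight = 155.
Sort by position and accumulate weight:
  km 0 (B, w=120) → cum 120
  km 4 (A, w=60) → cum 180  ≥ 155 → median here
  km 15 (C, w=70) → cum 250
  km 25 (D, w=60) → cum 310
Optimal location: km 4.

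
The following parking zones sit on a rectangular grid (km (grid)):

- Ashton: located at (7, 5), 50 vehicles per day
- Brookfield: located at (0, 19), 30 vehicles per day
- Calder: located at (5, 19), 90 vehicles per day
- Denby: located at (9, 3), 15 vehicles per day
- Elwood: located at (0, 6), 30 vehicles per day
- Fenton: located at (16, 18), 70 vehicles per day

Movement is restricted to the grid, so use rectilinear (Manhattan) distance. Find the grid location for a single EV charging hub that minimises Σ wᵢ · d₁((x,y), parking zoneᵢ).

(5, 18)

Manhattan distance separates: Σwᵢ(|x−xᵢ|+|y−yᵢ|) = Σwᵢ|x−xᵢ| + Σwᵢ|y−yᵢ|, so x and y are optimised independently as 1-D weighted medians.
Total weight W = 285; half = 142.5.
x-coordinate, sorted with cumulative weight:
  x=0 (Brookfield, w=30) cum 30
  x=0 (Elwood, w=30) cum 60
  x=5 (Calder, w=90) cum 150  ← median
  x=7 (Ashton, w=50) cum 200
  x=9 (Denby, w=15) cum 215
  x=16 (Fenton, w=70) cum 285
⇒ x* = 5
y-coordinate, sorted with cumulative weight:
  y=3 (Denby, w=15) cum 15
  y=5 (Ashton, w=50) cum 65
  y=6 (Elwood, w=30) cum 95
  y=18 (Fenton, w=70) cum 165  ← median
  y=19 (Brookfield, w=30) cum 195
  y=19 (Calder, w=90) cum 285
⇒ y* = 18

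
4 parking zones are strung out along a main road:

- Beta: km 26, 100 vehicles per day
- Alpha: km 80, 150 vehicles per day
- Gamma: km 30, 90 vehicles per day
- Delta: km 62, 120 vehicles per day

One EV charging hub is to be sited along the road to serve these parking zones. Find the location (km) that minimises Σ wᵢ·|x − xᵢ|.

x = 62

For a sum of weighted absolute distances on a line, the optimum is the weighted median (not the mean). Total weight W = 460; half-weight = 230.
Sort by position and accumulate weight:
  km 26 (Beta, w=100) → cum 100
  km 30 (Gamma, w=90) → cum 190
  km 62 (Delta, w=120) → cum 310  ≥ 230 → median here
  km 80 (Alpha, w=150) → cum 460
Optimal location: km 62.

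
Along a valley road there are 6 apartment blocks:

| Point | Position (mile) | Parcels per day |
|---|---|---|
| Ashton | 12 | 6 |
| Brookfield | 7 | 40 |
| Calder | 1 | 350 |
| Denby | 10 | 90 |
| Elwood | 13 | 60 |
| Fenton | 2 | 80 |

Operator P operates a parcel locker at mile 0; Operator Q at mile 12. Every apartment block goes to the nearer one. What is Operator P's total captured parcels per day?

The indifferent point is the midpoint (0+12)/2 = 6; apartment blocks left of it (closer to Operator P at 0) go to Operator P, those right go to Operator Q.
  Calder at 1 (w=350) → Operator P
  Fenton at 2 (w=80) → Operator P
  Brookfield at 7 (w=40) → Operator Q
  Denby at 10 (w=90) → Operator Q
  Ashton at 12 (w=6) → Operator Q
  Elwood at 13 (w=60) → Operator Q
Operator P captures 430; Operator Q captures 196.

430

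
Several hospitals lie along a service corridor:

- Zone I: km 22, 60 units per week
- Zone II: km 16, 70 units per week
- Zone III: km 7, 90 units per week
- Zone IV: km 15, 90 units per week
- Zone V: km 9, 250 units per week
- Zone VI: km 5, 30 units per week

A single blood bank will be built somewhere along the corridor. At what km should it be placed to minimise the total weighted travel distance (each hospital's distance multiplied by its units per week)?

For a sum of weighted absolute distances on a line, the optimum is the weighted median (not the mean). Total weight W = 590; half-weight = 295.
Sort by position and accumulate weight:
  km 5 (Zone VI, w=30) → cum 30
  km 7 (Zone III, w=90) → cum 120
  km 9 (Zone V, w=250) → cum 370  ≥ 295 → median here
  km 15 (Zone IV, w=90) → cum 460
  km 16 (Zone II, w=70) → cum 530
  km 22 (Zone I, w=60) → cum 590
Optimal location: km 9.

x = 9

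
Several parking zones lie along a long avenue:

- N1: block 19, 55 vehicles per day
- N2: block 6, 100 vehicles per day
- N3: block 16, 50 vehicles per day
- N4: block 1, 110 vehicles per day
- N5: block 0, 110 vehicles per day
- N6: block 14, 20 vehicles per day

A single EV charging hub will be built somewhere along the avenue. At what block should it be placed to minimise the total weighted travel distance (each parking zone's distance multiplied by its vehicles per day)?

x = 6

For a sum of weighted absolute distances on a line, the optimum is the weighted median (not the mean). Total weight W = 445; half-weight = 222.5.
Sort by position and accumulate weight:
  block 0 (N5, w=110) → cum 110
  block 1 (N4, w=110) → cum 220
  block 6 (N2, w=100) → cum 320  ≥ 222.5 → median here
  block 14 (N6, w=20) → cum 340
  block 16 (N3, w=50) → cum 390
  block 19 (N1, w=55) → cum 445
Optimal location: block 6.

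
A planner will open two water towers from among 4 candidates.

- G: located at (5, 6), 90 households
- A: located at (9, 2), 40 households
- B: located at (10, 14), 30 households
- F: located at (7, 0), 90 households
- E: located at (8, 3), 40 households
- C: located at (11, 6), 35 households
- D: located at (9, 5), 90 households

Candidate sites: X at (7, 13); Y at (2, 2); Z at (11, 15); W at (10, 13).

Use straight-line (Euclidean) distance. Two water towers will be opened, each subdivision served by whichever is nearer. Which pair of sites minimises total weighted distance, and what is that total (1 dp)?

Evaluate every pair (each demand assigned to the nearer of the two):
  {Y, W}: total = 2420.9
  {Y, Z}: total = 2500.8
  {X, Y}: total = 2520.4
  {X, W}: total = 3672.1
  {X, Z}: total = 3741.2
  {Z, W}: total = 3827.8
Best pair: {Y, W} with total 2420.9.

{Y, W}, total 2420.9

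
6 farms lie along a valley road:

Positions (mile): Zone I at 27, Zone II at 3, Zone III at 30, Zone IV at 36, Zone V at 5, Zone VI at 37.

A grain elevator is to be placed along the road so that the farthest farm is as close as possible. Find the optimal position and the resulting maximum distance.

location 20, max distance 17

The 1-center on a line is the midpoint of the two extreme points: leftmost at 3, rightmost at 37.
Optimal location = (3 + 37)/2 = 20; maximum distance = (37 − 3)/2 = 17.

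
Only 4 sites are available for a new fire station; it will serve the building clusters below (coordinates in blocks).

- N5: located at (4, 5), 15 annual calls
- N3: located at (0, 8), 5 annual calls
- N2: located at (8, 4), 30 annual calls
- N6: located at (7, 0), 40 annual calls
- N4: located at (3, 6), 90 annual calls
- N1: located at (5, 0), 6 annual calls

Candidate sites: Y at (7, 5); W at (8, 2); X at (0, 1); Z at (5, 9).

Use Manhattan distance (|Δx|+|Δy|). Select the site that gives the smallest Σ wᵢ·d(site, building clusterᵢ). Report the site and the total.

Total weighted distance at each candidate:
  Y (7, 5): total = 847
  W (8, 2): total = 1195
  X (0, 1): total = 1561
  Z (5, 9): total = 1289
Minimum is at Y with total 847 blocks.

Y, total 847 blocks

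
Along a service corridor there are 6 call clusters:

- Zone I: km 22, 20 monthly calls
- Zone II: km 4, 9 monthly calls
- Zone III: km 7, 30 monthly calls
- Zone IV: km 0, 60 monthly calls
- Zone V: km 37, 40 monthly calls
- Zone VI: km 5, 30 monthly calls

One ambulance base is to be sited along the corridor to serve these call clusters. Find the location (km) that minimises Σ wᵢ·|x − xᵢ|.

x = 5

For a sum of weighted absolute distances on a line, the optimum is the weighted median (not the mean). Total weight W = 189; half-weight = 94.5.
Sort by position and accumulate weight:
  km 0 (Zone IV, w=60) → cum 60
  km 4 (Zone II, w=9) → cum 69
  km 5 (Zone VI, w=30) → cum 99  ≥ 94.5 → median here
  km 7 (Zone III, w=30) → cum 129
  km 22 (Zone I, w=20) → cum 149
  km 37 (Zone V, w=40) → cum 189
Optimal location: km 5.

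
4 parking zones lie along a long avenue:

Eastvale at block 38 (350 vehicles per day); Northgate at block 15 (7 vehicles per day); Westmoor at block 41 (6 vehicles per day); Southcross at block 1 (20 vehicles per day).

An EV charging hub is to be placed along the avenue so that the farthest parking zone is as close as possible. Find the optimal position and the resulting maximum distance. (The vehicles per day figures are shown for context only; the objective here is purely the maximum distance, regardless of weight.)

location 21, max distance 20

The 1-center on a line is the midpoint of the two extreme points: leftmost at 1, rightmost at 41.
Optimal location = (1 + 41)/2 = 21; maximum distance = (41 − 1)/2 = 20.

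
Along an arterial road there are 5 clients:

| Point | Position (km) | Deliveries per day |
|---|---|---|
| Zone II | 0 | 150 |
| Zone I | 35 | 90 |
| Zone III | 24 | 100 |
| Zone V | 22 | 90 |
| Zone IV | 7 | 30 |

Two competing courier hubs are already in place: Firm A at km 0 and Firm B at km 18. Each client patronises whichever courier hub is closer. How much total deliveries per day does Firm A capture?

The indifferent point is the midpoint (0+18)/2 = 9; clients left of it (closer to Firm A at 0) go to Firm A, those right go to Firm B.
  Zone II at 0 (w=150) → Firm A
  Zone IV at 7 (w=30) → Firm A
  Zone V at 22 (w=90) → Firm B
  Zone III at 24 (w=100) → Firm B
  Zone I at 35 (w=90) → Firm B
Firm A captures 180; Firm B captures 280.

180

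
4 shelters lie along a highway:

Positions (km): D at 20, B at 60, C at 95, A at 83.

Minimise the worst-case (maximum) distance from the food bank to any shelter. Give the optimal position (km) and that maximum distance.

The 1-center on a line is the midpoint of the two extreme points: leftmost at 20, rightmost at 95.
Optimal location = (20 + 95)/2 = 57.5; maximum distance = (95 − 20)/2 = 37.5.

location 57.5, max distance 37.5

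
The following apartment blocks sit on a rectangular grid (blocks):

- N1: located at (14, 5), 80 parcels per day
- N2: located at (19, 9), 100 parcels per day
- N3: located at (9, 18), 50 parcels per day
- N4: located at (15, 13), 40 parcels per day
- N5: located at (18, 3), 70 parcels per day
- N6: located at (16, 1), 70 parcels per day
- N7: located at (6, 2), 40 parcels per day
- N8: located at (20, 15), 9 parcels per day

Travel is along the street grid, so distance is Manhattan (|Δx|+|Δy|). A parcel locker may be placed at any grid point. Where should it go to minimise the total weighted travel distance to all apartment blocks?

Manhattan distance separates: Σwᵢ(|x−xᵢ|+|y−yᵢ|) = Σwᵢ|x−xᵢ| + Σwᵢ|y−yᵢ|, so x and y are optimised independently as 1-D weighted medians.
Total weight W = 459; half = 229.5.
x-coordinate, sorted with cumulative weight:
  x=6 (N7, w=40) cum 40
  x=9 (N3, w=50) cum 90
  x=14 (N1, w=80) cum 170
  x=15 (N4, w=40) cum 210
  x=16 (N6, w=70) cum 280  ← median
  x=18 (N5, w=70) cum 350
  x=19 (N2, w=100) cum 450
  x=20 (N8, w=9) cum 459
⇒ x* = 16
y-coordinate, sorted with cumulative weight:
  y=1 (N6, w=70) cum 70
  y=2 (N7, w=40) cum 110
  y=3 (N5, w=70) cum 180
  y=5 (N1, w=80) cum 260  ← median
  y=9 (N2, w=100) cum 360
  y=13 (N4, w=40) cum 400
  y=15 (N8, w=9) cum 409
  y=18 (N3, w=50) cum 459
⇒ y* = 5

(16, 5)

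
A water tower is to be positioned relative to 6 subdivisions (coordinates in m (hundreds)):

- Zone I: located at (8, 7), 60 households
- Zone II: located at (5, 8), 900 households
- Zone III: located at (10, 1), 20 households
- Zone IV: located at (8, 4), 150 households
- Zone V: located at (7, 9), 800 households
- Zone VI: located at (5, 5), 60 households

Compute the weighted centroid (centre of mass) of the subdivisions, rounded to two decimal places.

The minimiser of Σwᵢ‖p−pᵢ‖² is the weighted centroid p* = (Σwᵢpᵢ)/(Σwᵢ).
Σwᵢ = 1990.
Σwᵢxᵢ = 60·8 + 900·5 + 20·10 + 150·8 + 800·7 + 60·5 = 12280.
Σwᵢyᵢ = 60·7 + 900·8 + 20·1 + 150·4 + 800·9 + 60·5 = 15740.
x* = 12280/1990 = 6.17, y* = 15740/1990 = 7.91.

(6.17, 7.91)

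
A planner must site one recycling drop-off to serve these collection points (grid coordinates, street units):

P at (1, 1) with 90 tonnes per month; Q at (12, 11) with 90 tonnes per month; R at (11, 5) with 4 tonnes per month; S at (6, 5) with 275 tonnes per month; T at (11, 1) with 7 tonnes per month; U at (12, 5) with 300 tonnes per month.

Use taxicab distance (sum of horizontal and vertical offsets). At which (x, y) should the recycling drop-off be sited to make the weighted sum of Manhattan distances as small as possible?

(12, 5)

Manhattan distance separates: Σwᵢ(|x−xᵢ|+|y−yᵢ|) = Σwᵢ|x−xᵢ| + Σwᵢ|y−yᵢ|, so x and y are optimised independently as 1-D weighted medians.
Total weight W = 766; half = 383.
x-coordinate, sorted with cumulative weight:
  x=1 (P, w=90) cum 90
  x=6 (S, w=275) cum 365
  x=11 (R, w=4) cum 369
  x=11 (T, w=7) cum 376
  x=12 (Q, w=90) cum 466  ← median
  x=12 (U, w=300) cum 766
⇒ x* = 12
y-coordinate, sorted with cumulative weight:
  y=1 (P, w=90) cum 90
  y=1 (T, w=7) cum 97
  y=5 (R, w=4) cum 101
  y=5 (S, w=275) cum 376
  y=5 (U, w=300) cum 676  ← median
  y=11 (Q, w=90) cum 766
⇒ y* = 5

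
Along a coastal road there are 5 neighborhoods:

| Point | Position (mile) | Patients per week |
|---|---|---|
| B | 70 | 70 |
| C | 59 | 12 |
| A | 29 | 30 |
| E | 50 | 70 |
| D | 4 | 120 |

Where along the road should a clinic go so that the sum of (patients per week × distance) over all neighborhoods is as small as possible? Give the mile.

x = 50

For a sum of weighted absolute distances on a line, the optimum is the weighted median (not the mean). Total weight W = 302; half-weight = 151.
Sort by position and accumulate weight:
  mile 4 (D, w=120) → cum 120
  mile 29 (A, w=30) → cum 150
  mile 50 (E, w=70) → cum 220  ≥ 151 → median here
  mile 59 (C, w=12) → cum 232
  mile 70 (B, w=70) → cum 302
Optimal location: mile 50.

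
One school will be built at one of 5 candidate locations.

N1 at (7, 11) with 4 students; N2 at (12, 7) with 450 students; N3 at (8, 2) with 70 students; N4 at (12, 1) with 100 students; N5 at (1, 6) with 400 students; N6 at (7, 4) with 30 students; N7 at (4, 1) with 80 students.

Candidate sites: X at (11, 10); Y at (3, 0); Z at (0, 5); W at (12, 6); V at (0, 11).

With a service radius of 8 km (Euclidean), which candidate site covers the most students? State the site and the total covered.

Coverage radius r = 8 km; a point is covered iff (Δx)²+(Δy)² ≤ 8² = 64.
  X (11, 10): covers {N1, N2, N6} → 484
  Y (3, 0): covers {N3, N5, N6, N7} → 580
  Z (0, 5): covers {N5, N6, N7} → 510
  W (12, 6): covers {N1, N2, N3, N4, N6} → 654
  V (0, 11): covers {N1, N5} → 404
Maximum coverage at W: 654 students.

W, covering 654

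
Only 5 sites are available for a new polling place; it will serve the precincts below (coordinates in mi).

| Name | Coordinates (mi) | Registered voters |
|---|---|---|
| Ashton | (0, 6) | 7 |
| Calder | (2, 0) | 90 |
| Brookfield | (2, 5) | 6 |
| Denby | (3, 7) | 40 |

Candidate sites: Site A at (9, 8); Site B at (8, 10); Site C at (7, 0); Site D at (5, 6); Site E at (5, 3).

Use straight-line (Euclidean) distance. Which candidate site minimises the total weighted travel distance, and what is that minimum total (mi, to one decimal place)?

Site E, total 623.2 mi

Total weighted distance at each candidate:
  Site A (9, 8): total = 1310.3
  Site B (8, 10): total = 1392.3
  Site C (7, 0): total = 879.5
  Site D (5, 6): total = 747.2
  Site E (5, 3): total = 623.2
Minimum is at Site E with total 623.2 mi.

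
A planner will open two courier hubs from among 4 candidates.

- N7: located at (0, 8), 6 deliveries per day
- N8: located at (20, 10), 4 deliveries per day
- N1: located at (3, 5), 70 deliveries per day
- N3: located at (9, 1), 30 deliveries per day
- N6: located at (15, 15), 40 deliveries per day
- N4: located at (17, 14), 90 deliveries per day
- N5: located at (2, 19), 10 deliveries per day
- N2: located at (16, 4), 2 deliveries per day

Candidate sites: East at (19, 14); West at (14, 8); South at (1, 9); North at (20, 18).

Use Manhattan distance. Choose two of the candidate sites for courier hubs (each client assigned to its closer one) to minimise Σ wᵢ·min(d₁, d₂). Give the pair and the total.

{East, South}, total 1448

Evaluate every pair (each demand assigned to the nearer of the two):
  {East, South}: total = 1448
  {South, North}: total = 2040
  {East, West}: total = 2056
  {West, South}: total = 2076
  {West, North}: total = 2608
  {East, North}: total = 3206
Best pair: {East, South} with total 1448.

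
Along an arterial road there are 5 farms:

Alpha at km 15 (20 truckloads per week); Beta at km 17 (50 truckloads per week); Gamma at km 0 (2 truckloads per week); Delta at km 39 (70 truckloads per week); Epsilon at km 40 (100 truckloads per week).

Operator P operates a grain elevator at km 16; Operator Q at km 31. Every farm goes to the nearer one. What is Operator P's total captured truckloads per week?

72

The indifferent point is the midpoint (16+31)/2 = 23.5; farms left of it (closer to Operator P at 16) go to Operator P, those right go to Operator Q.
  Gamma at 0 (w=2) → Operator P
  Alpha at 15 (w=20) → Operator P
  Beta at 17 (w=50) → Operator P
  Delta at 39 (w=70) → Operator Q
  Epsilon at 40 (w=100) → Operator Q
Operator P captures 72; Operator Q captures 170.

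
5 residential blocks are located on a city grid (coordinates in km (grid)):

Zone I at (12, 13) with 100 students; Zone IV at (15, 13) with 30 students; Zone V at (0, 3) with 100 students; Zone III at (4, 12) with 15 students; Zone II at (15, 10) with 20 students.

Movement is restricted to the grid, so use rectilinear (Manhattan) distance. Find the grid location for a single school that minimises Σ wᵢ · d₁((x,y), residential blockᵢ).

Manhattan distance separates: Σwᵢ(|x−xᵢ|+|y−yᵢ|) = Σwᵢ|x−xᵢ| + Σwᵢ|y−yᵢ|, so x and y are optimised independently as 1-D weighted medians.
Total weight W = 265; half = 132.5.
x-coordinate, sorted with cumulative weight:
  x=0 (Zone V, w=100) cum 100
  x=4 (Zone III, w=15) cum 115
  x=12 (Zone I, w=100) cum 215  ← median
  x=15 (Zone IV, w=30) cum 245
  x=15 (Zone II, w=20) cum 265
⇒ x* = 12
y-coordinate, sorted with cumulative weight:
  y=3 (Zone V, w=100) cum 100
  y=10 (Zone II, w=20) cum 120
  y=12 (Zone III, w=15) cum 135  ← median
  y=13 (Zone I, w=100) cum 235
  y=13 (Zone IV, w=30) cum 265
⇒ y* = 12

(12, 12)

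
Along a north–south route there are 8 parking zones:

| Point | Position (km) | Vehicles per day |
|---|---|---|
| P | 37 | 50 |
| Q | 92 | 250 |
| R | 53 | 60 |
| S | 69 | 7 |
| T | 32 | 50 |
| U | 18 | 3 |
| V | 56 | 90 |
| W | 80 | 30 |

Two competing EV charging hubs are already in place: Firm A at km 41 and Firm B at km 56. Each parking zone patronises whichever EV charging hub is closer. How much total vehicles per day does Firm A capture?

The indifferent point is the midpoint (41+56)/2 = 48.5; parking zones left of it (closer to Firm A at 41) go to Firm A, those right go to Firm B.
  U at 18 (w=3) → Firm A
  T at 32 (w=50) → Firm A
  P at 37 (w=50) → Firm A
  R at 53 (w=60) → Firm B
  V at 56 (w=90) → Firm B
  S at 69 (w=7) → Firm B
  W at 80 (w=30) → Firm B
  Q at 92 (w=250) → Firm B
Firm A captures 103; Firm B captures 437.

103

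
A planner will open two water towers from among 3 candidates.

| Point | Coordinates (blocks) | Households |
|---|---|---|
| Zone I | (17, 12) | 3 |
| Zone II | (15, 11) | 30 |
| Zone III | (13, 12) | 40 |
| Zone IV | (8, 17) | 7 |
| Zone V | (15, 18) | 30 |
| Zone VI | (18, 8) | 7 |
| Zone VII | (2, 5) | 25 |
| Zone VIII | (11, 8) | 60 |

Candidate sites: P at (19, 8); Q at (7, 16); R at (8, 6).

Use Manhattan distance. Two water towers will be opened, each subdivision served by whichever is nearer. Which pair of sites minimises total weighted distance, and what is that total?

{P, R}, total 1607

Evaluate every pair (each demand assigned to the nearer of the two):
  {P, R}: total = 1607
  {Q, R}: total = 1675
  {P, Q}: total = 1829
Best pair: {P, R} with total 1607.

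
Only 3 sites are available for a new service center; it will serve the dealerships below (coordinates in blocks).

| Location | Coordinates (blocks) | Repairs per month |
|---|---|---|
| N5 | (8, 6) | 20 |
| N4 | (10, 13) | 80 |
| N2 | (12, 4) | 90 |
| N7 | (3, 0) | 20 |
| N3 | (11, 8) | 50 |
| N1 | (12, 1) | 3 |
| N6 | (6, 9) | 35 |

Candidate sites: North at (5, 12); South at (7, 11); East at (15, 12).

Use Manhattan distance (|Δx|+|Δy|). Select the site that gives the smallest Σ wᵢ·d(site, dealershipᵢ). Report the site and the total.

South, total 2400 blocks

Total weighted distance at each candidate:
  North (5, 12): total = 2984
  South (7, 11): total = 2400
  East (15, 12): total = 3072
Minimum is at South with total 2400 blocks.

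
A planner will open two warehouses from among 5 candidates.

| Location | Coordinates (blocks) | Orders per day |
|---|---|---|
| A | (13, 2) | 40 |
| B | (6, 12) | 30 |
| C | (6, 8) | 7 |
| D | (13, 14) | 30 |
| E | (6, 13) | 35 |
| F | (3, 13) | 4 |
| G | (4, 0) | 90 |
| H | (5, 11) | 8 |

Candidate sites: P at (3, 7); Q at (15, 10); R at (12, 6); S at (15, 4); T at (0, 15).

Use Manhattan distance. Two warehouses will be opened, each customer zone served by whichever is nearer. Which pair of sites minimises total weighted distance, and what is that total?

Evaluate every pair (each demand assigned to the nearer of the two):
  {P, R}: total = 1845
  {P, S}: total = 1895
  {P, Q}: total = 1955
  {P, T}: total = 2356
  {R, T}: total = 2428
  {Q, R}: total = 2594
  {S, T}: total = 2603
  {Q, S}: total = 2665
  {R, S}: total = 2721
  {Q, T}: total = 3009
Best pair: {P, R} with total 1845.

{P, R}, total 1845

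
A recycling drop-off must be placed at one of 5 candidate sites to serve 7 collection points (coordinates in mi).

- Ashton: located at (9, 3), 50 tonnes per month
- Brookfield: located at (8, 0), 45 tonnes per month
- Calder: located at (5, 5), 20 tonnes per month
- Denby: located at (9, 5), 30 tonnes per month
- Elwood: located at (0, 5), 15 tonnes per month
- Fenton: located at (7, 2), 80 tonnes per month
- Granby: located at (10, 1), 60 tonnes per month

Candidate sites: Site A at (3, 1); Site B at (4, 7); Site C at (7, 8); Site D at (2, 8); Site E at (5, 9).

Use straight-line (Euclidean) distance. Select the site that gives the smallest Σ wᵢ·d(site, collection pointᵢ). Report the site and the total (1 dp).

Site A, total 1676.3 mi

Total weighted distance at each candidate:
  Site A (3, 1): total = 1676.3
  Site B (4, 7): total = 1931.9
  Site C (7, 8): total = 1863.5
  Site D (2, 8): total = 2510.2
  Site E (5, 9): total = 2281.7
Minimum is at Site A with total 1676.3 mi.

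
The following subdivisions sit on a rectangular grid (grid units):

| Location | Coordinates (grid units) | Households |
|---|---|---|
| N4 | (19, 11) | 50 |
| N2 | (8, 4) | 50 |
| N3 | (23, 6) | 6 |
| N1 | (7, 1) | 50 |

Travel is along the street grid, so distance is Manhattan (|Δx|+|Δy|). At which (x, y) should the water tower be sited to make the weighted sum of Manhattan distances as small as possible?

(8, 4)

Manhattan distance separates: Σwᵢ(|x−xᵢ|+|y−yᵢ|) = Σwᵢ|x−xᵢ| + Σwᵢ|y−yᵢ|, so x and y are optimised independently as 1-D weighted medians.
Total weight W = 156; half = 78.
x-coordinate, sorted with cumulative weight:
  x=7 (N1, w=50) cum 50
  x=8 (N2, w=50) cum 100  ← median
  x=19 (N4, w=50) cum 150
  x=23 (N3, w=6) cum 156
⇒ x* = 8
y-coordinate, sorted with cumulative weight:
  y=1 (N1, w=50) cum 50
  y=4 (N2, w=50) cum 100  ← median
  y=6 (N3, w=6) cum 106
  y=11 (N4, w=50) cum 156
⇒ y* = 4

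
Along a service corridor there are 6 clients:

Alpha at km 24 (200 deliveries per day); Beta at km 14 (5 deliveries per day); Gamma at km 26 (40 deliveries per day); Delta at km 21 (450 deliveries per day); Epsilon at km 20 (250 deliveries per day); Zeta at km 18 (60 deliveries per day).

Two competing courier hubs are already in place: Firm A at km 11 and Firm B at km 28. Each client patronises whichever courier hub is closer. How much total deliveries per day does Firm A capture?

65

The indifferent point is the midpoint (11+28)/2 = 19.5; clients left of it (closer to Firm A at 11) go to Firm A, those right go to Firm B.
  Beta at 14 (w=5) → Firm A
  Zeta at 18 (w=60) → Firm A
  Epsilon at 20 (w=250) → Firm B
  Delta at 21 (w=450) → Firm B
  Alpha at 24 (w=200) → Firm B
  Gamma at 26 (w=40) → Firm B
Firm A captures 65; Firm B captures 940.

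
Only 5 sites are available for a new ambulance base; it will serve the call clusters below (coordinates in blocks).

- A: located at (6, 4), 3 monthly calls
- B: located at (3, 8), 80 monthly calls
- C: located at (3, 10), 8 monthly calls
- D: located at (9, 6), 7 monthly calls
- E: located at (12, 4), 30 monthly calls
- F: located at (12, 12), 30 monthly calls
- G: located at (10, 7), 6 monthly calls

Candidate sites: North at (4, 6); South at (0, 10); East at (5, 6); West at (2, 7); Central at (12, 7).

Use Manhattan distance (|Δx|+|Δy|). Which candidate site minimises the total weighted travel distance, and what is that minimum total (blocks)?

North, total 1089 blocks

Total weighted distance at each candidate:
  North (4, 6): total = 1089
  South (0, 10): total = 1589
  East (5, 6): total = 1101
  West (2, 7): total = 1157
  Central (12, 7): total = 1203
Minimum is at North with total 1089 blocks.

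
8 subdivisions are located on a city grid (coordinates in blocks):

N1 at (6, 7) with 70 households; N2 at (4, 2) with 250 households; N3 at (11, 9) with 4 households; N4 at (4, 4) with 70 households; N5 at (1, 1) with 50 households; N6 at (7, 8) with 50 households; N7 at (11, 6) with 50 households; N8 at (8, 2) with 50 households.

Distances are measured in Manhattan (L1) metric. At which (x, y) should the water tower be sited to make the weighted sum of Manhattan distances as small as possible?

Manhattan distance separates: Σwᵢ(|x−xᵢ|+|y−yᵢ|) = Σwᵢ|x−xᵢ| + Σwᵢ|y−yᵢ|, so x and y are optimised independently as 1-D weighted medians.
Total weight W = 594; half = 297.
x-coordinate, sorted with cumulative weight:
  x=1 (N5, w=50) cum 50
  x=4 (N2, w=250) cum 300  ← median
  x=4 (N4, w=70) cum 370
  x=6 (N1, w=70) cum 440
  x=7 (N6, w=50) cum 490
  x=8 (N8, w=50) cum 540
  x=11 (N3, w=4) cum 544
  x=11 (N7, w=50) cum 594
⇒ x* = 4
y-coordinate, sorted with cumulative weight:
  y=1 (N5, w=50) cum 50
  y=2 (N2, w=250) cum 300  ← median
  y=2 (N8, w=50) cum 350
  y=4 (N4, w=70) cum 420
  y=6 (N7, w=50) cum 470
  y=7 (N1, w=70) cum 540
  y=8 (N6, w=50) cum 590
  y=9 (N3, w=4) cum 594
⇒ y* = 2

(4, 2)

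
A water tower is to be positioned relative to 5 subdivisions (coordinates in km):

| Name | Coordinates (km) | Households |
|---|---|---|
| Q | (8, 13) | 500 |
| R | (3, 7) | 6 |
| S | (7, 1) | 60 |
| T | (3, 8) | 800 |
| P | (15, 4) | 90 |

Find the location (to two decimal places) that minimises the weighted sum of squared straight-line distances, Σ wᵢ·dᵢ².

The minimiser of Σwᵢ‖p−pᵢ‖² is the weighted centroid p* = (Σwᵢpᵢ)/(Σwᵢ).
Σwᵢ = 1456.
Σwᵢxᵢ = 500·8 + 6·3 + 60·7 + 800·3 + 90·15 = 8188.
Σwᵢyᵢ = 500·13 + 6·7 + 60·1 + 800·8 + 90·4 = 13362.
x* = 8188/1456 = 5.62, y* = 13362/1456 = 9.18.

(5.62, 9.18)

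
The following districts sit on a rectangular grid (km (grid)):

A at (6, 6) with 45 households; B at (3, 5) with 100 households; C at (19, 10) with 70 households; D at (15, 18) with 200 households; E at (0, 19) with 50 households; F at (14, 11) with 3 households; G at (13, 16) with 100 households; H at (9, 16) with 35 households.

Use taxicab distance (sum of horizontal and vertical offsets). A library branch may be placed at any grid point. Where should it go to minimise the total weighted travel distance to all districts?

Manhattan distance separates: Σwᵢ(|x−xᵢ|+|y−yᵢ|) = Σwᵢ|x−xᵢ| + Σwᵢ|y−yᵢ|, so x and y are optimised independently as 1-D weighted medians.
Total weight W = 603; half = 301.5.
x-coordinate, sorted with cumulative weight:
  x=0 (E, w=50) cum 50
  x=3 (B, w=100) cum 150
  x=6 (A, w=45) cum 195
  x=9 (H, w=35) cum 230
  x=13 (G, w=100) cum 330  ← median
  x=14 (F, w=3) cum 333
  x=15 (D, w=200) cum 533
  x=19 (C, w=70) cum 603
⇒ x* = 13
y-coordinate, sorted with cumulative weight:
  y=5 (B, w=100) cum 100
  y=6 (A, w=45) cum 145
  y=10 (C, w=70) cum 215
  y=11 (F, w=3) cum 218
  y=16 (G, w=100) cum 318  ← median
  y=16 (H, w=35) cum 353
  y=18 (D, w=200) cum 553
  y=19 (E, w=50) cum 603
⇒ y* = 16

(13, 16)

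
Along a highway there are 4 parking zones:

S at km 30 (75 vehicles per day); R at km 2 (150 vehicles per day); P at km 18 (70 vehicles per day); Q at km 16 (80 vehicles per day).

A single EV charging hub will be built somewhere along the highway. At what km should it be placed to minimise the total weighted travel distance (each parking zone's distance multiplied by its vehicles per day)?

x = 16

For a sum of weighted absolute distances on a line, the optimum is the weighted median (not the mean). Total weight W = 375; half-weight = 187.5.
Sort by position and accumulate weight:
  km 2 (R, w=150) → cum 150
  km 16 (Q, w=80) → cum 230  ≥ 187.5 → median here
  km 18 (P, w=70) → cum 300
  km 30 (S, w=75) → cum 375
Optimal location: km 16.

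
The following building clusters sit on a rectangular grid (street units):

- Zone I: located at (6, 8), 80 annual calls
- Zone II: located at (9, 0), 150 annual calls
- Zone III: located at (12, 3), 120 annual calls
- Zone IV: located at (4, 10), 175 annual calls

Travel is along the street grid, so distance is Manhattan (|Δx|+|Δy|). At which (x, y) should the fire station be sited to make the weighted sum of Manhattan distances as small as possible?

Manhattan distance separates: Σwᵢ(|x−xᵢ|+|y−yᵢ|) = Σwᵢ|x−xᵢ| + Σwᵢ|y−yᵢ|, so x and y are optimised independently as 1-D weighted medians.
Total weight W = 525; half = 262.5.
x-coordinate, sorted with cumulative weight:
  x=4 (Zone IV, w=175) cum 175
  x=6 (Zone I, w=80) cum 255
  x=9 (Zone II, w=150) cum 405  ← median
  x=12 (Zone III, w=120) cum 525
⇒ x* = 9
y-coordinate, sorted with cumulative weight:
  y=0 (Zone II, w=150) cum 150
  y=3 (Zone III, w=120) cum 270  ← median
  y=8 (Zone I, w=80) cum 350
  y=10 (Zone IV, w=175) cum 525
⇒ y* = 3

(9, 3)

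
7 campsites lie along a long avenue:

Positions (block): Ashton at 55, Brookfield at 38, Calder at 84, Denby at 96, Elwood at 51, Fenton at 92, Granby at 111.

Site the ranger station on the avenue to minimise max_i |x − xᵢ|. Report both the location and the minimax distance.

location 74.5, max distance 36.5

The 1-center on a line is the midpoint of the two extreme points: leftmost at 38, rightmost at 111.
Optimal location = (38 + 111)/2 = 74.5; maximum distance = (111 − 38)/2 = 36.5.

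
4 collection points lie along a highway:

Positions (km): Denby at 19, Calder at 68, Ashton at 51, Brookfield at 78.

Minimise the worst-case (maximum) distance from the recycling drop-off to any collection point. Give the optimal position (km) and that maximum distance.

The 1-center on a line is the midpoint of the two extreme points: leftmost at 19, rightmost at 78.
Optimal location = (19 + 78)/2 = 48.5; maximum distance = (78 − 19)/2 = 29.5.

location 48.5, max distance 29.5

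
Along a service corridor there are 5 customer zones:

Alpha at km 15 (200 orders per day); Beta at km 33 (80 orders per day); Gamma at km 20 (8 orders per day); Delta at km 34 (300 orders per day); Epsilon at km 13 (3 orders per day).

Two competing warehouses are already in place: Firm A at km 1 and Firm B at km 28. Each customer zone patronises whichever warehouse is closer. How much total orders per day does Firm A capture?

The indifferent point is the midpoint (1+28)/2 = 14.5; customer zones left of it (closer to Firm A at 1) go to Firm A, those right go to Firm B.
  Epsilon at 13 (w=3) → Firm A
  Alpha at 15 (w=200) → Firm B
  Gamma at 20 (w=8) → Firm B
  Beta at 33 (w=80) → Firm B
  Delta at 34 (w=300) → Firm B
Firm A captures 3; Firm B captures 588.

3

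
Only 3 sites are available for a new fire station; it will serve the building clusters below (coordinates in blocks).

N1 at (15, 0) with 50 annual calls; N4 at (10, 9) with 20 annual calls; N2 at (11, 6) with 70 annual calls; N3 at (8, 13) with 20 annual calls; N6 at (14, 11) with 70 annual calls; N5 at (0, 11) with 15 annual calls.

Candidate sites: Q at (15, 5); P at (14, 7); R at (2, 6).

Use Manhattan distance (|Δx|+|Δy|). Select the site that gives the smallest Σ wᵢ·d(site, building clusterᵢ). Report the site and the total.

Total weighted distance at each candidate:
  Q (15, 5): total = 1885
  P (14, 7): total = 1590
  R (2, 6): total = 3355
Minimum is at P with total 1590 blocks.

P, total 1590 blocks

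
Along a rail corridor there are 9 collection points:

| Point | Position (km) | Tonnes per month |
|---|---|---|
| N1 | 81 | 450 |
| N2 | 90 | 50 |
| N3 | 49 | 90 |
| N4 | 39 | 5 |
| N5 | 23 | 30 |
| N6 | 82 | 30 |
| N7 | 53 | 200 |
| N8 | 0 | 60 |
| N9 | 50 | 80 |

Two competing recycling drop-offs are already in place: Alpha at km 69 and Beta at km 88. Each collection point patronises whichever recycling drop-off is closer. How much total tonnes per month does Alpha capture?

The indifferent point is the midpoint (69+88)/2 = 78.5; collection points left of it (closer to Alpha at 69) go to Alpha, those right go to Beta.
  N8 at 0 (w=60) → Alpha
  N5 at 23 (w=30) → Alpha
  N4 at 39 (w=5) → Alpha
  N3 at 49 (w=90) → Alpha
  N9 at 50 (w=80) → Alpha
  N7 at 53 (w=200) → Alpha
  N1 at 81 (w=450) → Beta
  N6 at 82 (w=30) → Beta
  N2 at 90 (w=50) → Beta
Alpha captures 465; Beta captures 530.

465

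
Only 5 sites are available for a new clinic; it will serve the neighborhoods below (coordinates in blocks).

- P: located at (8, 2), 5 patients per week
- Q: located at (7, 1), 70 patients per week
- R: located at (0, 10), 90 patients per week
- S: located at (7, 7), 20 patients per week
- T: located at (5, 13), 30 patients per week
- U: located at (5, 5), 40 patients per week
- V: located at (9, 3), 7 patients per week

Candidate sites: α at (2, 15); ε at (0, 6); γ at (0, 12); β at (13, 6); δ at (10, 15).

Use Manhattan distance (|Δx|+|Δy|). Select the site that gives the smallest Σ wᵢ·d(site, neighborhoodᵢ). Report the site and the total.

Total weighted distance at each candidate:
  α (2, 15): total = 3118
  ε (0, 6): total = 2104
  γ (0, 12): total = 2556
  β (13, 6): total = 3344
  δ (10, 15): total = 3736
Minimum is at ε with total 2104 blocks.

ε, total 2104 blocks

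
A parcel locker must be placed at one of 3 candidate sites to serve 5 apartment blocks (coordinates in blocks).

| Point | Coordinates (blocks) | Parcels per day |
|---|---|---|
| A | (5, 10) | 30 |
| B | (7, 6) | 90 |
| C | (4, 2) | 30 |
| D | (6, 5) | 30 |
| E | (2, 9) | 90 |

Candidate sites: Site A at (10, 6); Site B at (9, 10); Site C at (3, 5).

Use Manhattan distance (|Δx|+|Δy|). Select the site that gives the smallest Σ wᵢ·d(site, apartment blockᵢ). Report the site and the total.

Total weighted distance at each candidate:
  Site A (10, 6): total = 1980
  Site B (9, 10): total = 2010
  Site C (3, 5): total = 1320
Minimum is at Site C with total 1320 blocks.

Site C, total 1320 blocks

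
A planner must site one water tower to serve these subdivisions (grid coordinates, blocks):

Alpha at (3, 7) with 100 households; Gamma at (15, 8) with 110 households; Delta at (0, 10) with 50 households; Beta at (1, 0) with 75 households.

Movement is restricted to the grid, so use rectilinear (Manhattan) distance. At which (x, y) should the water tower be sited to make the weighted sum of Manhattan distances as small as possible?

(3, 7)

Manhattan distance separates: Σwᵢ(|x−xᵢ|+|y−yᵢ|) = Σwᵢ|x−xᵢ| + Σwᵢ|y−yᵢ|, so x and y are optimised independently as 1-D weighted medians.
Total weight W = 335; half = 167.5.
x-coordinate, sorted with cumulative weight:
  x=0 (Delta, w=50) cum 50
  x=1 (Beta, w=75) cum 125
  x=3 (Alpha, w=100) cum 225  ← median
  x=15 (Gamma, w=110) cum 335
⇒ x* = 3
y-coordinate, sorted with cumulative weight:
  y=0 (Beta, w=75) cum 75
  y=7 (Alpha, w=100) cum 175  ← median
  y=8 (Gamma, w=110) cum 285
  y=10 (Delta, w=50) cum 335
⇒ y* = 7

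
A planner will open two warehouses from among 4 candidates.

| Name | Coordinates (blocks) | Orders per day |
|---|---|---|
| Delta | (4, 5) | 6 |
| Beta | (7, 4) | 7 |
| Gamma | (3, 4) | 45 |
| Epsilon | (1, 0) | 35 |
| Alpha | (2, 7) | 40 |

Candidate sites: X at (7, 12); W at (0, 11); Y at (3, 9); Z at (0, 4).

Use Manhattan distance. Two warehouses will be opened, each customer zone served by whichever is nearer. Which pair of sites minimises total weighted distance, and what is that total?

Evaluate every pair (each demand assigned to the nearer of the two):
  {Y, Z}: total = 509
  {X, Z}: total = 589
  {W, Z}: total = 589
  {X, Y}: total = 816
  {W, Y}: total = 823
  {X, W}: total = 1226
Best pair: {Y, Z} with total 509.

{Y, Z}, total 509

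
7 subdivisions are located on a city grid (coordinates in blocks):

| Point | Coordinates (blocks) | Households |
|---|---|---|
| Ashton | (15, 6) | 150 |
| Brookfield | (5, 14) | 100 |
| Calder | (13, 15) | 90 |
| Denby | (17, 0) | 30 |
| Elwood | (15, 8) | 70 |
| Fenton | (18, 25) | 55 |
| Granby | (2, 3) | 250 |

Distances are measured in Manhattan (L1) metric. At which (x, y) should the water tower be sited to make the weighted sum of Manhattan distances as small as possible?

(13, 6)

Manhattan distance separates: Σwᵢ(|x−xᵢ|+|y−yᵢ|) = Σwᵢ|x−xᵢ| + Σwᵢ|y−yᵢ|, so x and y are optimised independently as 1-D weighted medians.
Total weight W = 745; half = 372.5.
x-coordinate, sorted with cumulative weight:
  x=2 (Granby, w=250) cum 250
  x=5 (Brookfield, w=100) cum 350
  x=13 (Calder, w=90) cum 440  ← median
  x=15 (Ashton, w=150) cum 590
  x=15 (Elwood, w=70) cum 660
  x=17 (Denby, w=30) cum 690
  x=18 (Fenton, w=55) cum 745
⇒ x* = 13
y-coordinate, sorted with cumulative weight:
  y=0 (Denby, w=30) cum 30
  y=3 (Granby, w=250) cum 280
  y=6 (Ashton, w=150) cum 430  ← median
  y=8 (Elwood, w=70) cum 500
  y=14 (Brookfield, w=100) cum 600
  y=15 (Calder, w=90) cum 690
  y=25 (Fenton, w=55) cum 745
⇒ y* = 6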